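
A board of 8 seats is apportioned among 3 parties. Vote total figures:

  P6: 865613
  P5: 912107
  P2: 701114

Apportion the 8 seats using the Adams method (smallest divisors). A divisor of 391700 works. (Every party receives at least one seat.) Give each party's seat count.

P6=3, P5=3, P2=2

With modified divisor 391700: modified quotas P6 2.210, P5 2.329, P2 1.790.
Rounding up: P6 3, P5 3, P2 2 (total 8).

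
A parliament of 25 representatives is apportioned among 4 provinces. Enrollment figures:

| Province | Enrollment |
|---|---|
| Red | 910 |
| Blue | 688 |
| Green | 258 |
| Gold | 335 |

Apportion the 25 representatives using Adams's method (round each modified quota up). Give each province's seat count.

Standard divisor 2191/25 ≈ 87.64; standard quotas: Red 10.383, Blue 7.850, Green 2.944, Gold 3.822.
Rounding up gives 11, 8, 3, 4 = 26 seats, so the divisor must be adjusted.
With modified divisor 95: modified quotas Red 9.579, Blue 7.242, Green 2.716, Gold 3.526.
Rounding up: Red 10, Blue 8, Green 3, Gold 4 (total 25).

Red: 10, Blue: 8, Green: 3, Gold: 4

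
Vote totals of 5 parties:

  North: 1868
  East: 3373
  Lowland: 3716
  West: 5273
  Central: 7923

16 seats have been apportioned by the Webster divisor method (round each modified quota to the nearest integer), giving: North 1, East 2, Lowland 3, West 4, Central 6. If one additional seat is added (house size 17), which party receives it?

Priority for the next seat is population ÷ (current seats + 0.5).
Priorities: North 1245.333, East 1349.200, Lowland 1061.714, West 1171.778, Central 1218.923.
Highest priority: East.

East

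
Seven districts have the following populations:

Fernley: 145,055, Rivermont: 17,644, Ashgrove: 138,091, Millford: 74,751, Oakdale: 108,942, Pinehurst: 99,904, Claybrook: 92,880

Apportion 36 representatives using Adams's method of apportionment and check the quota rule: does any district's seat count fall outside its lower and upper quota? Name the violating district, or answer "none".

none

Standard quotas: Fernley 7.710, Rivermont 0.938, Ashgrove 7.340, Millford 3.973, Oakdale 5.791, Pinehurst 5.310, Claybrook 4.937.
Adams allocation: Fernley 8, Rivermont 1, Ashgrove 7, Millford 4, Oakdale 6, Pinehurst 5, Claybrook 5.
Every allocation lies between the lower and upper quota.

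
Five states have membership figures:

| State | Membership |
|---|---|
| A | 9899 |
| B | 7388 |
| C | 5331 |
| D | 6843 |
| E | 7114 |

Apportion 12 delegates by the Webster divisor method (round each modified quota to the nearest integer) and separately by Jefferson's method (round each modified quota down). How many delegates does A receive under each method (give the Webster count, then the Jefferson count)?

3 and 4

Webster: A 3, B 3, C 2, D 2, E 2.
Jefferson: A 4, B 2, C 2, D 2, E 2.
A gets 3 under Webster and 4 under Jefferson.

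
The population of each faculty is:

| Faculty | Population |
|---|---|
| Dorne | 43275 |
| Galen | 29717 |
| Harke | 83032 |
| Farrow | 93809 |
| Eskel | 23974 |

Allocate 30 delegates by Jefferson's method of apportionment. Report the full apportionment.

Standard divisor 273807/30 ≈ 9126.9; standard quotas: Dorne 4.741, Galen 3.256, Harke 9.098, Farrow 10.278, Eskel 2.627.
Rounding down gives 4, 3, 9, 10, 2 = 28 seats, so the divisor must be adjusted.
With modified divisor 8400: modified quotas Dorne 5.152, Galen 3.538, Harke 9.885, Farrow 11.168, Eskel 2.854.
Rounding down: Dorne 5, Galen 3, Harke 9, Farrow 11, Eskel 2 (total 30).

Dorne 5; Galen 3; Harke 9; Farrow 11; Eskel 2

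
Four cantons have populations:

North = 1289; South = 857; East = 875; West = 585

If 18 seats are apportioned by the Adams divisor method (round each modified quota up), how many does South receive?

4

Standard divisor 3606/18 ≈ 200.333; standard quotas: North 6.434, South 4.278, East 4.368, West 2.920.
Rounding up gives 7, 5, 5, 3 = 20 seats, so the divisor must be adjusted.
With modified divisor 217: modified quotas North 5.940, South 3.949, East 4.032, West 2.696.
Rounding up: North 6, South 4, East 5, West 3 (total 18).
South receives 4.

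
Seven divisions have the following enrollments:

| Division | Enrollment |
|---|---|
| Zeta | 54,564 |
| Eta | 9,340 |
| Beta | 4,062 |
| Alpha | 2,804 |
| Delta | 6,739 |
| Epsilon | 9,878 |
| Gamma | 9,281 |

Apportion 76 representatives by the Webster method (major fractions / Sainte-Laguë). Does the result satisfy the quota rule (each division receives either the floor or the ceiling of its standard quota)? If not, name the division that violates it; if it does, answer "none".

Zeta

Standard quotas: Zeta 42.898, Eta 7.343, Beta 3.194, Alpha 2.204, Delta 5.298, Epsilon 7.766, Gamma 7.297.
Webster allocation: Zeta 44, Eta 7, Beta 3, Alpha 2, Delta 5, Epsilon 8, Gamma 7.
Zeta has quota 42.898 (lower 42, upper 43) but receives 44 — outside the quota interval.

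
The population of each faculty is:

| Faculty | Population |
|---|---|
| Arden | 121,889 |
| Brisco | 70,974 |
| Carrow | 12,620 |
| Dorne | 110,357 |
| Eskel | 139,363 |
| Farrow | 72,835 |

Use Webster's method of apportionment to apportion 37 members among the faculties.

Standard divisor 528038/37 ≈ 14271.297; standard quotas: Arden 8.541, Brisco 4.973, Carrow 0.884, Dorne 7.733, Eskel 9.765, Farrow 5.104.
Rounding to the nearest integer gives 9, 5, 1, 8, 10, 5 = 38 seats, so the divisor must be adjusted.
With modified divisor 14500: modified quotas Arden 8.406, Brisco 4.895, Carrow 0.870, Dorne 7.611, Eskel 9.611, Farrow 5.023.
Rounding to the nearest integer: Arden 8, Brisco 5, Carrow 1, Dorne 8, Eskel 10, Farrow 5 (total 37).

Arden=8; Brisco=5; Carrow=1; Dorne=8; Eskel=10; Farrow=5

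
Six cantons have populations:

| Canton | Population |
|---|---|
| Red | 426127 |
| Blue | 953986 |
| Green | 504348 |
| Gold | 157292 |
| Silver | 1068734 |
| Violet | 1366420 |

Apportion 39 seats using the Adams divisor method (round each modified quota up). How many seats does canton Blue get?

8

Standard divisor 4476907/39 ≈ 114792.487; standard quotas: Red 3.712, Blue 8.311, Green 4.394, Gold 1.370, Silver 9.310, Violet 11.903.
Rounding up gives 4, 9, 5, 2, 10, 12 = 42 seats, so the divisor must be adjusted.
With modified divisor 125200: modified quotas Red 3.404, Blue 7.620, Green 4.028, Gold 1.256, Silver 8.536, Violet 10.914.
Rounding up: Red 4, Blue 8, Green 5, Gold 2, Silver 9, Violet 11 (total 39).
Blue receives 8.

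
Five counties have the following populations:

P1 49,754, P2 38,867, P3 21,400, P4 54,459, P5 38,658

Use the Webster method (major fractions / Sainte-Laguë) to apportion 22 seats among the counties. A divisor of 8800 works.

With modified divisor 8800: modified quotas P1 5.654, P2 4.417, P3 2.432, P4 6.189, P5 4.393.
Rounding to the nearest integer: P1 6, P2 4, P3 2, P4 6, P5 4 (total 22).

P1: 6; P2: 4; P3: 2; P4: 6; P5: 4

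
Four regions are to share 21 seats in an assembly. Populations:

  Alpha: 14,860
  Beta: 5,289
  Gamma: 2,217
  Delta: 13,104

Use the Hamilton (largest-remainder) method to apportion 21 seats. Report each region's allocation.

Alpha=9, Beta=3, Gamma=1, Delta=8

Total 35470; standard divisor 35470/21 ≈ 1689.048.
Standard quotas: Alpha 8.7979, Beta 3.1314, Gamma 1.3126, Delta 7.7582.
Lower quotas: Alpha 8, Beta 3, Gamma 1, Delta 7 (sum 19, leaving 2 seats).
Remainders in descending order: Alpha 0.7979, Delta 0.7582, Gamma 0.3126, Beta 0.1314.
The surplus seats go to Alpha, Delta.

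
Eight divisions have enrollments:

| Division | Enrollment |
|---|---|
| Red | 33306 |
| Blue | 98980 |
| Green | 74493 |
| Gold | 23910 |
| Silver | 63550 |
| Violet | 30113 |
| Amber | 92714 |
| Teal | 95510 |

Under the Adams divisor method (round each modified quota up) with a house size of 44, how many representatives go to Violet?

Standard divisor 512576/44 ≈ 11649.455; standard quotas: Red 2.859, Blue 8.497, Green 6.395, Gold 2.052, Silver 5.455, Violet 2.585, Amber 7.959, Teal 8.199.
Rounding up gives 3, 9, 7, 3, 6, 3, 8, 9 = 48 seats, so the divisor must be adjusted.
With modified divisor 12600: modified quotas Red 2.643, Blue 7.856, Green 5.912, Gold 1.898, Silver 5.044, Violet 2.390, Amber 7.358, Teal 7.580.
Rounding up: Red 3, Blue 8, Green 6, Gold 2, Silver 6, Violet 3, Amber 8, Teal 8 (total 44).
Violet receives 3.

3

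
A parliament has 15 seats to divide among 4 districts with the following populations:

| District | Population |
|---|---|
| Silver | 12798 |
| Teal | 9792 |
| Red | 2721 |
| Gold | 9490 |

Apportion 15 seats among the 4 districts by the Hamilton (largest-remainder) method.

Silver 6, Teal 4, Red 1, Gold 4

Standard divisor: 34801 ÷ 15 ≈ 2320.067.
Standard quotas: Silver 5.5162, Teal 4.2206, Red 1.1728, Gold 4.0904.
Lower quotas: Silver 5, Teal 4, Red 1, Gold 4 (sum 14, leaving 1 seat).
Remainders in descending order: Silver 0.5162, Teal 0.2206, Red 0.1728, Gold 0.0904.
The surplus seat goes to Silver.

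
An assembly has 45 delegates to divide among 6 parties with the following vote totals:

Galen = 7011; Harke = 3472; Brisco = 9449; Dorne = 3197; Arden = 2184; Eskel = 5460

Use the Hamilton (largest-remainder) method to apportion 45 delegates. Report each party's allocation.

Standard divisor: 30773 ÷ 45 ≈ 683.844.
Standard quotas: Galen 10.2523, Harke 5.0772, Brisco 13.8175, Dorne 4.6750, Arden 3.1937, Eskel 7.9843.
Lower quotas: Galen 10, Harke 5, Brisco 13, Dorne 4, Arden 3, Eskel 7 (sum 42, leaving 3 seats).
Remainders in descending order: Eskel 0.9843, Brisco 0.8175, Dorne 0.6750, Galen 0.2523, Arden 0.1937, Harke 0.0772.
Largest remainders: Eskel, Brisco, Dorne receive the extra seats.

Galen: 10; Harke: 5; Brisco: 14; Dorne: 5; Arden: 3; Eskel: 8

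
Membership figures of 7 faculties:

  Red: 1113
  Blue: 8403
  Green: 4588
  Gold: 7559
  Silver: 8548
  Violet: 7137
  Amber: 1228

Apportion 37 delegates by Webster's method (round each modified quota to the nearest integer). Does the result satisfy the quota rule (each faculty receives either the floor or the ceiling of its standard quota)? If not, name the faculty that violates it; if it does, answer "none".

none

Standard quotas: Red 1.068, Blue 8.060, Green 4.401, Gold 7.250, Silver 8.199, Violet 6.845, Amber 1.178.
Webster allocation: Red 1, Blue 8, Green 5, Gold 7, Silver 8, Violet 7, Amber 1.
Every allocation lies between the lower and upper quota.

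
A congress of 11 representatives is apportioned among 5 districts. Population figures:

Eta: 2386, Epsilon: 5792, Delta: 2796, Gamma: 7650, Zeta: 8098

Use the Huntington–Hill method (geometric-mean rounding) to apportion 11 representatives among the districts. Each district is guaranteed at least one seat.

With divisor 2351: modified quotas Eta 1.015, Epsilon 2.464, Delta 1.189, Gamma 3.254, Zeta 3.444.
Geometric-mean thresholds: Eta √(1·2)=1.414, Epsilon √(2·3)=2.449, Delta √(1·2)=1.414, Gamma √(3·4)=3.464, Zeta √(3·4)=3.464.
Each quota rounded against its threshold gives Eta 1, Epsilon 3, Delta 1, Gamma 3, Zeta 3 (total 11).

Eta 1, Epsilon 3, Delta 1, Gamma 3, Zeta 3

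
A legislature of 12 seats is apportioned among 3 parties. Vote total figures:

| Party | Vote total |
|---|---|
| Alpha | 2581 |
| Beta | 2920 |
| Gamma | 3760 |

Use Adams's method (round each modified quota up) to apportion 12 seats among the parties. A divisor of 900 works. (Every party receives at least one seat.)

Alpha 3, Beta 4, Gamma 5

With modified divisor 900: modified quotas Alpha 2.868, Beta 3.244, Gamma 4.178.
Rounding up: Alpha 3, Beta 4, Gamma 5 (total 12).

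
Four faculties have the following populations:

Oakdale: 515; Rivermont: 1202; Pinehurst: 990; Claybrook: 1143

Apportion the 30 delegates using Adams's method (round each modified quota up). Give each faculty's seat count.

Standard divisor 3850/30 ≈ 128.333; standard quotas: Oakdale 4.013, Rivermont 9.366, Pinehurst 7.714, Claybrook 8.906.
Rounding up gives 5, 10, 8, 9 = 32 seats, so the divisor must be adjusted.
With modified divisor 140: modified quotas Oakdale 3.679, Rivermont 8.586, Pinehurst 7.071, Claybrook 8.164.
Rounding up: Oakdale 4, Rivermont 9, Pinehurst 8, Claybrook 9 (total 30).

Oakdale 4, Rivermont 9, Pinehurst 8, Claybrook 9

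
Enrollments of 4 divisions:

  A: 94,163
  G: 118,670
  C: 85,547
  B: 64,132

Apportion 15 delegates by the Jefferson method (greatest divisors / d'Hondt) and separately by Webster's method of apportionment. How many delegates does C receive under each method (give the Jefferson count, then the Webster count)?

4 and 3

Jefferson: A 4, G 5, C 4, B 2.
Webster: A 4, G 5, C 3, B 3.
C gets 4 under Jefferson and 3 under Webster.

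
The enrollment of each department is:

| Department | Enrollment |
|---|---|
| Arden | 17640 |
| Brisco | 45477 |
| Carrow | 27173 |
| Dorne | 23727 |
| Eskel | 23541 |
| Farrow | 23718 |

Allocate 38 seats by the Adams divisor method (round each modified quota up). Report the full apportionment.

Arden: 4, Brisco: 10, Carrow: 6, Dorne: 6, Eskel: 6, Farrow: 6

Standard divisor 161276/38 ≈ 4244.105; standard quotas: Arden 4.156, Brisco 10.715, Carrow 6.403, Dorne 5.591, Eskel 5.547, Farrow 5.588.
Rounding up gives 5, 11, 7, 6, 6, 6 = 41 seats, so the divisor must be adjusted.
With modified divisor 4600: modified quotas Arden 3.835, Brisco 9.886, Carrow 5.907, Dorne 5.158, Eskel 5.118, Farrow 5.156.
Rounding up: Arden 4, Brisco 10, Carrow 6, Dorne 6, Eskel 6, Farrow 6 (total 38).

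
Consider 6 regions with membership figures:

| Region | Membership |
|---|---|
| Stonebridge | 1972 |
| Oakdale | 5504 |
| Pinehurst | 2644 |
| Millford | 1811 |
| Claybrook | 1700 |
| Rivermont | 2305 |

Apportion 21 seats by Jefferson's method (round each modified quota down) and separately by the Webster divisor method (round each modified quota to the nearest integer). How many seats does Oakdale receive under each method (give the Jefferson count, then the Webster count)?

Jefferson: Stonebridge 2, Oakdale 8, Pinehurst 4, Millford 2, Claybrook 2, Rivermont 3.
Webster: Stonebridge 3, Oakdale 7, Pinehurst 4, Millford 2, Claybrook 2, Rivermont 3.
Oakdale gets 8 under Jefferson and 7 under Webster.

8 and 7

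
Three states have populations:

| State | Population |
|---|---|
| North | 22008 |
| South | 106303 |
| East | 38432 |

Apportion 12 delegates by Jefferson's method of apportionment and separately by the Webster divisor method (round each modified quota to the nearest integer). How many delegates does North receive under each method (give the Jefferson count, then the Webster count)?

1 and 2

Jefferson: North 1, South 8, East 3.
Webster: North 2, South 7, East 3.
North gets 1 under Jefferson and 2 under Webster.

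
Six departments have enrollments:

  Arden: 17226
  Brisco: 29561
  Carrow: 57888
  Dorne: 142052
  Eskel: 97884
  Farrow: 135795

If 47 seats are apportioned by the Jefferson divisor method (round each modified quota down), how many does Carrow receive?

Standard divisor 480406/47 ≈ 10221.404; standard quotas: Arden 1.685, Brisco 2.892, Carrow 5.663, Dorne 13.898, Eskel 9.576, Farrow 13.285.
Rounding down gives 1, 2, 5, 13, 9, 13 = 43 seats, so the divisor must be adjusted.
With modified divisor 9684.15: modified quotas Arden 1.779, Brisco 3.053, Carrow 5.978, Dorne 14.669, Eskel 10.108, Farrow 14.022.
Rounding down: Arden 1, Brisco 3, Carrow 5, Dorne 14, Eskel 10, Farrow 14 (total 47).
Carrow receives 5.

5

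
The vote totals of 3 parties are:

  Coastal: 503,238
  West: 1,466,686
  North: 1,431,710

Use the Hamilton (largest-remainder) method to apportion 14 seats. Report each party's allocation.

Coastal 2; West 6; North 6

Total 3401634; standard divisor 3401634/14 ≈ 242973.857.
Standard quotas: Coastal 2.0712, West 6.0364, North 5.8924.
Lower quotas: Coastal 2, West 6, North 5 (sum 13, leaving 1 seat).
Remainders in descending order: North 0.8924, Coastal 0.0712, West 0.0364.
Largest remainder: North receives the extra seat.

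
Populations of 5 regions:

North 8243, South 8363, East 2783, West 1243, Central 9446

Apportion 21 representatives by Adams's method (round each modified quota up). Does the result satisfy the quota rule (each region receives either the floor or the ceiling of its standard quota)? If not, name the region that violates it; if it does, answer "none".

Standard quotas: North 5.755, South 5.839, East 1.943, West 0.868, Central 6.595.
Adams allocation: North 6, South 6, East 2, West 1, Central 6.
Every allocation lies between the lower and upper quota.

none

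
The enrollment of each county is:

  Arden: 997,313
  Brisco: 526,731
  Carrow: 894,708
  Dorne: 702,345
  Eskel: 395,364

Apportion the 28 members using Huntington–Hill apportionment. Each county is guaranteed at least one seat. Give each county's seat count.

With divisor 123895: modified quotas Arden 8.050, Brisco 4.251, Carrow 7.222, Dorne 5.669, Eskel 3.191.
Geometric-mean thresholds: Arden √(8·9)=8.485, Brisco √(4·5)=4.472, Carrow √(7·8)=7.483, Dorne √(5·6)=5.477, Eskel √(3·4)=3.464.
Each quota rounded against its threshold gives Arden 8, Brisco 4, Carrow 7, Dorne 6, Eskel 3 (total 28).

Arden: 8, Brisco: 4, Carrow: 7, Dorne: 6, Eskel: 3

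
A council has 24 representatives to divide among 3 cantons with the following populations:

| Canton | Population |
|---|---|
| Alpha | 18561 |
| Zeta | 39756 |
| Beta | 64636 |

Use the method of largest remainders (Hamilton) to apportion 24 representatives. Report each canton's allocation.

Alpha: 4, Zeta: 8, Beta: 12

Total 122953; standard divisor 122953/24 ≈ 5123.042.
Standard quotas: Alpha 3.6230, Zeta 7.7602, Beta 12.6167.
Lower quotas: Alpha 3, Zeta 7, Beta 12 (sum 22, leaving 2 seats).
Remainders in descending order: Zeta 0.7602, Alpha 0.6230, Beta 0.6167.
The surplus seats go to Zeta, Alpha.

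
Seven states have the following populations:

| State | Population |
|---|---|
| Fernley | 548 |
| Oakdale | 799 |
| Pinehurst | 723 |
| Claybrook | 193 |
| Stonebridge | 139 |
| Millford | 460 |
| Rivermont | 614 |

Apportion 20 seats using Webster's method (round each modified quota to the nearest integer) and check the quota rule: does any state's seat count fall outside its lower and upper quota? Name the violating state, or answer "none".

none

Standard quotas: Fernley 3.153, Oakdale 4.597, Pinehurst 4.160, Claybrook 1.110, Stonebridge 0.800, Millford 2.647, Rivermont 3.533.
Webster allocation: Fernley 3, Oakdale 5, Pinehurst 4, Claybrook 1, Stonebridge 1, Millford 3, Rivermont 3.
Every allocation lies between the lower and upper quota.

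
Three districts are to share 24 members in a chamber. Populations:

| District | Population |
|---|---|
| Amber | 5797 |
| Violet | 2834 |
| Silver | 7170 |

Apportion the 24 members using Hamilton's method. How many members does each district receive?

Standard divisor: 15801 ÷ 24 ≈ 658.375.
Standard quotas: Amber 8.8050, Violet 4.3045, Silver 10.8904.
Lower quotas: Amber 8, Violet 4, Silver 10 (sum 22, leaving 2 seats).
Remainders in descending order: Silver 0.8904, Amber 0.8050, Violet 0.3045.
The surplus seats go to Silver, Amber.

Amber: 9; Violet: 4; Silver: 11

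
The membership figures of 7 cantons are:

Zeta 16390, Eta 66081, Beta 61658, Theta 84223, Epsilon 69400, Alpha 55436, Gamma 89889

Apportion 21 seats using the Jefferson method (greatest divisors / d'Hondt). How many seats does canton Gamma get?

5

Standard divisor 443077/21 ≈ 21098.905; standard quotas: Zeta 0.777, Eta 3.132, Beta 2.922, Theta 3.992, Epsilon 3.289, Alpha 2.627, Gamma 4.260.
Rounding down gives 0, 3, 2, 3, 3, 2, 4 = 17 seats, so the divisor must be adjusted.
With modified divisor 17700: modified quotas Zeta 0.926, Eta 3.733, Beta 3.484, Theta 4.758, Epsilon 3.921, Alpha 3.132, Gamma 5.078.
Rounding down: Zeta 0, Eta 3, Beta 3, Theta 4, Epsilon 3, Alpha 3, Gamma 5 (total 21).
Gamma receives 5.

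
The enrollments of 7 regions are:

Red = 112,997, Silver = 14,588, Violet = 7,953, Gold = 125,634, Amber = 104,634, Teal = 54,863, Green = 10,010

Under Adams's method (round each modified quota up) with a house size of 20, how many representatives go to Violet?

Standard divisor 430679/20 ≈ 21533.95; standard quotas: Red 5.247, Silver 0.677, Violet 0.369, Gold 5.834, Amber 4.859, Teal 2.548, Green 0.465.
Rounding up gives 6, 1, 1, 6, 5, 3, 1 = 23 seats, so the divisor must be adjusted.
With modified divisor 26800: modified quotas Red 4.216, Silver 0.544, Violet 0.297, Gold 4.688, Amber 3.904, Teal 2.047, Green 0.374.
Rounding up: Red 5, Silver 1, Violet 1, Gold 5, Amber 4, Teal 3, Green 1 (total 20).
Violet receives 1.

1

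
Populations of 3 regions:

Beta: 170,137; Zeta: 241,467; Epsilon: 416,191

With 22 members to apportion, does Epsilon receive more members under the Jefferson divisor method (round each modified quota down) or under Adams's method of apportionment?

Jefferson

Jefferson: Beta 4, Zeta 6, Epsilon 12.
Adams: Beta 5, Zeta 6, Epsilon 11.
Epsilon gets 12 under Jefferson and 11 under Adams.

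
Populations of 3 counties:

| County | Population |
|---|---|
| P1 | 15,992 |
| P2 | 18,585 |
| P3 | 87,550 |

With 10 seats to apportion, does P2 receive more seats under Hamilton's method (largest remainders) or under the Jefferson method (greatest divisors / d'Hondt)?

Hamilton

Hamilton: P1 1, P2 2, P3 7.
Jefferson: P1 1, P2 1, P3 8.
P2 gets 2 under Hamilton and 1 under Jefferson.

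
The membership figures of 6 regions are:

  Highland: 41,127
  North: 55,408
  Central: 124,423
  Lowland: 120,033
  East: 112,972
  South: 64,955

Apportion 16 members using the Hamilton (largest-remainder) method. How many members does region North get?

2

Standard divisor: 518918 ÷ 16 ≈ 32432.375.
Standard quotas: Highland 1.2681, North 1.7084, Central 3.8364, Lowland 3.7010, East 3.4833, South 2.0028.
Lower quotas: Highland 1, North 1, Central 3, Lowland 3, East 3, South 2 (sum 13, leaving 3 seats).
Remainders in descending order: Central 0.8364, North 0.7084, Lowland 0.7010, East 0.4833, Highland 0.2681, South 0.0028.
The surplus seats go to Central, North, Lowland.
North receives 2.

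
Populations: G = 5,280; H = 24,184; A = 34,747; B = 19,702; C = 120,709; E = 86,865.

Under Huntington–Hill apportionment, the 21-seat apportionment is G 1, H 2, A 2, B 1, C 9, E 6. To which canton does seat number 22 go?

Priority for the next seat is population ÷ (√(s·(s+1))).
Priorities: G 3733.524, H 9873.077, A 14185.403, B 13931.418, C 12723.846, E 13403.560.
Highest priority: A.

A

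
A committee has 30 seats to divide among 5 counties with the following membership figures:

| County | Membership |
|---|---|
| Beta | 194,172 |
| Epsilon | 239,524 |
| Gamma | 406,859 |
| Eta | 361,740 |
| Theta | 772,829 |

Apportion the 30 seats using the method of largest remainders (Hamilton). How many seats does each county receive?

The standard divisor is 1975124/30 ≈ 65837.467.
Standard quotas: Beta 2.9493, Epsilon 3.6381, Gamma 6.1797, Eta 5.4944, Theta 11.7384.
Lower quotas: Beta 2, Epsilon 3, Gamma 6, Eta 5, Theta 11 (sum 27, leaving 3 seats).
Remainders in descending order: Beta 0.9493, Theta 0.7384, Epsilon 0.6381, Eta 0.4944, Gamma 0.1797.
The surplus seats go to Beta, Theta, Epsilon.

Beta: 3, Epsilon: 4, Gamma: 6, Eta: 5, Theta: 12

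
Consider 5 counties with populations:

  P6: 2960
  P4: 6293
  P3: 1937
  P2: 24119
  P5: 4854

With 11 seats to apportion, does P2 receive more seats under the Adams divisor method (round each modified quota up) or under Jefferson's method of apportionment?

Adams: P6 1, P4 2, P3 1, P2 5, P5 2.
Jefferson: P6 0, P4 2, P3 0, P2 8, P5 1.
P2 gets 5 under Adams and 8 under Jefferson.

Jefferson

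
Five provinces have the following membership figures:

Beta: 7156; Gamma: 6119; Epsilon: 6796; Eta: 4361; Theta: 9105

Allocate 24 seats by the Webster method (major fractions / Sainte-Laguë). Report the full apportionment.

Beta: 5, Gamma: 4, Epsilon: 5, Eta: 3, Theta: 7

Standard divisor 33537/24 ≈ 1397.375; standard quotas: Beta 5.121, Gamma 4.379, Epsilon 4.863, Eta 3.121, Theta 6.516.
Rounding to the nearest integer gives Beta 5, Gamma 4, Epsilon 5, Eta 3, Theta 7 — total 24, matching the house size, so no adjustment is needed.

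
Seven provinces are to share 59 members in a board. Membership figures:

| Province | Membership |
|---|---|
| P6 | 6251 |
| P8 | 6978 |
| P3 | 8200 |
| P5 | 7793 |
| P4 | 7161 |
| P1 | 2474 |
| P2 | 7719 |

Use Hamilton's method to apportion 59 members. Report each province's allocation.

The standard divisor is 46576/59 ≈ 789.424.
Standard quotas: P6 7.9184, P8 8.8394, P3 10.3873, P5 9.8718, P4 9.0712, P1 3.1339, P2 9.7780.
Lower quotas: P6 7, P8 8, P3 10, P5 9, P4 9, P1 3, P2 9 (sum 55, leaving 4 seats).
Remainders in descending order: P6 0.9184, P5 0.8718, P8 0.8394, P2 0.7780, P3 0.3873, P1 0.1339, P4 0.0712.
Largest remainders: P6, P5, P8, P2 receive the extra seats.

P6 8; P8 9; P3 10; P5 10; P4 9; P1 3; P2 10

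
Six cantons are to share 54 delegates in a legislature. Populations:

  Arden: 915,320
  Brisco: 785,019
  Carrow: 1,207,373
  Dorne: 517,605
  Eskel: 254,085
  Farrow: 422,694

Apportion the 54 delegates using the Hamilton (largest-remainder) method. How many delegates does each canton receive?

Total 4102096; standard divisor 4102096/54 ≈ 75964.741.
Standard quotas: Arden 12.0493, Brisco 10.3340, Carrow 15.8939, Dorne 6.8138, Eskel 3.3448, Farrow 5.5643.
Lower quotas: Arden 12, Brisco 10, Carrow 15, Dorne 6, Eskel 3, Farrow 5 (sum 51, leaving 3 seats).
Remainders in descending order: Carrow 0.8939, Dorne 0.8138, Farrow 0.5643, Eskel 0.3448, Brisco 0.3340, Arden 0.0493.
Largest remainders: Carrow, Dorne, Farrow receive the extra seats.

Arden=12, Brisco=10, Carrow=16, Dorne=7, Eskel=3, Farrow=6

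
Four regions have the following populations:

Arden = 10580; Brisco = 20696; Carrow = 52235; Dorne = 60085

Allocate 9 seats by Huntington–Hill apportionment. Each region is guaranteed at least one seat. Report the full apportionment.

Arden: 1, Brisco: 1, Carrow: 3, Dorne: 4

With divisor 16212: modified quotas Arden 0.653, Brisco 1.277, Carrow 3.222, Dorne 3.706.
Geometric-mean thresholds: Arden (min 1), Brisco √(1·2)=1.414, Carrow √(3·4)=3.464, Dorne √(3·4)=3.464.
Each quota rounded against its threshold gives Arden 1, Brisco 1, Carrow 3, Dorne 4 (total 9).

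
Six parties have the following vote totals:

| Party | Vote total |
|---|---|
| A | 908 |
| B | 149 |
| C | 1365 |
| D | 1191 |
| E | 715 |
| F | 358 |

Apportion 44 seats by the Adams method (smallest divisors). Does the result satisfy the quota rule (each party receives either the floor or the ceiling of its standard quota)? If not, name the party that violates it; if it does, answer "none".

Standard quotas: A 8.526, B 1.399, C 12.817, D 11.183, E 6.714, F 3.362.
Adams allocation: A 8, B 2, C 12, D 11, E 7, F 4.
Every allocation lies between the lower and upper quota.

none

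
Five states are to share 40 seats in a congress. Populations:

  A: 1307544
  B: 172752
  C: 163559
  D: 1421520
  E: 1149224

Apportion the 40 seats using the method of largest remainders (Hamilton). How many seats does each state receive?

A: 12, B: 2, C: 2, D: 13, E: 11

The standard divisor is 4214599/40 ≈ 105364.975.
Standard quotas: A 12.4097, B 1.6396, C 1.5523, D 13.4914, E 10.9071.
Lower quotas: A 12, B 1, C 1, D 13, E 10 (sum 37, leaving 3 seats).
Remainders in descending order: E 0.9071, B 0.6396, C 0.5523, D 0.4914, A 0.4097.
The surplus seats go to E, B, C.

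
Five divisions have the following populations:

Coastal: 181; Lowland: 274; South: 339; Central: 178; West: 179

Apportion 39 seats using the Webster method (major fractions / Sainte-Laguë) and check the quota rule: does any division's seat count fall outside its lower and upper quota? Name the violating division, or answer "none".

none

Standard quotas: Coastal 6.133, Lowland 9.284, South 11.487, Central 6.031, West 6.065.
Webster allocation: Coastal 6, Lowland 9, South 12, Central 6, West 6.
Every allocation lies between the lower and upper quota.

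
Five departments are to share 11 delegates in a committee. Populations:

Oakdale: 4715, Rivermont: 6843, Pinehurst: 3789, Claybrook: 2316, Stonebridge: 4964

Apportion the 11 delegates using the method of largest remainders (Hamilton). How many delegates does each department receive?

Oakdale 2, Rivermont 3, Pinehurst 2, Claybrook 1, Stonebridge 3

The standard divisor is 22627/11 = 2057.
Standard quotas: Oakdale 2.2922, Rivermont 3.3267, Pinehurst 1.8420, Claybrook 1.1259, Stonebridge 2.4132.
Lower quotas: Oakdale 2, Rivermont 3, Pinehurst 1, Claybrook 1, Stonebridge 2 (sum 9, leaving 2 seats).
Remainders in descending order: Pinehurst 0.8420, Stonebridge 0.4132, Rivermont 0.3267, Oakdale 0.2922, Claybrook 0.1259.
Largest remainders: Pinehurst, Stonebridge receive the extra seats.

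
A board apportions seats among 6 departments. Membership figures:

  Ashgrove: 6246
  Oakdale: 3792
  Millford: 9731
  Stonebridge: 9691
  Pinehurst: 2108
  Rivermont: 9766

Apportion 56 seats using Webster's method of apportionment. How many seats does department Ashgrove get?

9

Standard divisor 41334/56 ≈ 738.107; standard quotas: Ashgrove 8.462, Oakdale 5.137, Millford 13.184, Stonebridge 13.130, Pinehurst 2.856, Rivermont 13.231.
Rounding to the nearest integer gives 8, 5, 13, 13, 3, 13 = 55 seats, so the divisor must be adjusted.
With modified divisor 730: modified quotas Ashgrove 8.556, Oakdale 5.195, Millford 13.330, Stonebridge 13.275, Pinehurst 2.888, Rivermont 13.378.
Rounding to the nearest integer: Ashgrove 9, Oakdale 5, Millford 13, Stonebridge 13, Pinehurst 3, Rivermont 13 (total 56).
Ashgrove receives 9.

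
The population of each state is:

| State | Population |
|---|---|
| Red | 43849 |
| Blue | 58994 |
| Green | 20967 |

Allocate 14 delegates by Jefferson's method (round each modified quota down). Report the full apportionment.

Red=5, Blue=7, Green=2

Standard divisor 123810/14 ≈ 8843.571; standard quotas: Red 4.958, Blue 6.671, Green 2.371.
Rounding down gives 4, 6, 2 = 12 seats, so the divisor must be adjusted.
With modified divisor 7900: modified quotas Red 5.551, Blue 7.468, Green 2.654.
Rounding down: Red 5, Blue 7, Green 2 (total 14).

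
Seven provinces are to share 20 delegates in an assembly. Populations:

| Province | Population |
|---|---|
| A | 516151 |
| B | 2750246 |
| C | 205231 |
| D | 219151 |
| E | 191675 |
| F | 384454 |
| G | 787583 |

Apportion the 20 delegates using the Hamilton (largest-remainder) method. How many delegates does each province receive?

Standard divisor: 5054491 ÷ 20 ≈ 252724.55.
Standard quotas: A 2.0423, B 10.8824, C 0.8121, D 0.8672, E 0.7584, F 1.5212, G 3.1164.
Lower quotas: A 2, B 10, C 0, D 0, E 0, F 1, G 3 (sum 16, leaving 4 seats).
Remainders in descending order: B 0.8824, D 0.8672, C 0.8121, E 0.7584, F 0.5212, G 0.1164, A 0.0423.
Largest remainders: B, D, C, E receive the extra seats.

A: 2, B: 11, C: 1, D: 1, E: 1, F: 1, G: 3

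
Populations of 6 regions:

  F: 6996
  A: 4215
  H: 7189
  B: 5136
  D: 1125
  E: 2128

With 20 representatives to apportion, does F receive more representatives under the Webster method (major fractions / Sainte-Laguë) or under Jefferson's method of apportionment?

Jefferson

Webster: F 5, A 3, H 5, B 4, D 1, E 2.
Jefferson: F 6, A 3, H 6, B 4, D 0, E 1.
F gets 5 under Webster and 6 under Jefferson.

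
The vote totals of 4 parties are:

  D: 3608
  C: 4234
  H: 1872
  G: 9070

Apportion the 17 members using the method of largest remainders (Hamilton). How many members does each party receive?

The standard divisor is 18784/17 ≈ 1104.941.
Standard quotas: D 3.2653, C 3.8319, H 1.6942, G 8.2086.
Lower quotas: D 3, C 3, H 1, G 8 (sum 15, leaving 2 seats).
Remainders in descending order: C 0.8319, H 0.6942, D 0.2653, G 0.2086.
The surplus seats go to C, H.

D 3, C 4, H 2, G 8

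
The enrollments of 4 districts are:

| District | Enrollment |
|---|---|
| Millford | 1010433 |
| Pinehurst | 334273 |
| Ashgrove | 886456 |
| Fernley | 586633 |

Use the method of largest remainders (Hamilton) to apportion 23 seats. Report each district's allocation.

Millford 8, Pinehurst 3, Ashgrove 7, Fernley 5

Standard divisor: 2817795 ÷ 23 ≈ 122512.826.
Standard quotas: Millford 8.2476, Pinehurst 2.7285, Ashgrove 7.2356, Fernley 4.7883.
Lower quotas: Millford 8, Pinehurst 2, Ashgrove 7, Fernley 4 (sum 21, leaving 2 seats).
Remainders in descending order: Fernley 0.7883, Pinehurst 0.7285, Millford 0.2476, Ashgrove 0.2356.
Largest remainders: Fernley, Pinehurst receive the extra seats.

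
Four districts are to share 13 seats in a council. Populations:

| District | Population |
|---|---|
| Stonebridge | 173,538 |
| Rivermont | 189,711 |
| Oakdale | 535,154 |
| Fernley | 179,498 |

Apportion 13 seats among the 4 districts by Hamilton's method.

Standard divisor: 1077901 ÷ 13 ≈ 82915.462.
Standard quotas: Stonebridge 2.0930, Rivermont 2.2880, Oakdale 6.4542, Fernley 2.1648.
Lower quotas: Stonebridge 2, Rivermont 2, Oakdale 6, Fernley 2 (sum 12, leaving 1 seat).
Remainders in descending order: Oakdale 0.4542, Rivermont 0.2880, Fernley 0.1648, Stonebridge 0.0930.
The surplus seat goes to Oakdale.

Stonebridge: 2, Rivermont: 2, Oakdale: 7, Fernley: 2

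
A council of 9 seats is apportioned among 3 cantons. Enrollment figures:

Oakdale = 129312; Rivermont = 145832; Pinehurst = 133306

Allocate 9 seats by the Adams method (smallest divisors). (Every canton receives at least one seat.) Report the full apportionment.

Oakdale=3; Rivermont=3; Pinehurst=3

Standard divisor 408450/9 ≈ 45383.333; standard quotas: Oakdale 2.849, Rivermont 3.213, Pinehurst 2.937.
Rounding up gives 3, 4, 3 = 10 seats, so the divisor must be adjusted.
With modified divisor 56600: modified quotas Oakdale 2.285, Rivermont 2.577, Pinehurst 2.355.
Rounding up: Oakdale 3, Rivermont 3, Pinehurst 3 (total 9).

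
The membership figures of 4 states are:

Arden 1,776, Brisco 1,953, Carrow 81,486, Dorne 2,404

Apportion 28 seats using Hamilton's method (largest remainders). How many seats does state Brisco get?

Standard divisor: 87619 ÷ 28 ≈ 3129.25.
Standard quotas: Arden 0.5675, Brisco 0.6241, Carrow 26.0401, Dorne 0.7682.
Lower quotas: Arden 0, Brisco 0, Carrow 26, Dorne 0 (sum 26, leaving 2 seats).
Remainders in descending order: Dorne 0.7682, Brisco 0.6241, Arden 0.5675, Carrow 0.0401.
Largest remainders: Dorne, Brisco receive the extra seats.
Brisco receives 1.

1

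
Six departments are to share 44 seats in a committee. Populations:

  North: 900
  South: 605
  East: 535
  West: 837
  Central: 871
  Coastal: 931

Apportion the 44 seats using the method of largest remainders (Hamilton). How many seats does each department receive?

North=8, South=6, East=5, West=8, Central=8, Coastal=9

The standard divisor is 4679/44 ≈ 106.341.
Standard quotas: North 8.463, South 5.689, East 5.031, West 7.871, Central 8.191, Coastal 8.755.
Lower quotas: North 8, South 5, East 5, West 7, Central 8, Coastal 8 (sum 41, leaving 3 seats).
Remainders in descending order: West 0.871, Coastal 0.755, South 0.689, North 0.463, Central 0.191, East 0.031.
Largest remainders: West, Coastal, South receive the extra seats.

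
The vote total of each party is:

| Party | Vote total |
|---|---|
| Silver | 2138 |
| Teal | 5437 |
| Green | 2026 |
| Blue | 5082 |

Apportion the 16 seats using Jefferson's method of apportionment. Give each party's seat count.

Standard divisor 14683/16 ≈ 917.688; standard quotas: Silver 2.330, Teal 5.925, Green 2.208, Blue 5.538.
Rounding down gives 2, 5, 2, 5 = 14 seats, so the divisor must be adjusted.
With modified divisor 800: modified quotas Silver 2.672, Teal 6.796, Green 2.533, Blue 6.353.
Rounding down: Silver 2, Teal 6, Green 2, Blue 6 (total 16).

Silver: 2; Teal: 6; Green: 2; Blue: 6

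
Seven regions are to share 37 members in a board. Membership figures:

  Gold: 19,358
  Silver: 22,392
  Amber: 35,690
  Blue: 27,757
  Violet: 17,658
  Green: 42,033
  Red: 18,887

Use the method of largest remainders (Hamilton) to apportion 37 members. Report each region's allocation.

Gold 4, Silver 4, Amber 7, Blue 6, Violet 4, Green 8, Red 4

Standard divisor: 183775 ÷ 37 ≈ 4966.892.
Standard quotas: Gold 3.8974, Silver 4.5083, Amber 7.1856, Blue 5.5884, Violet 3.5551, Green 8.4626, Red 3.8026.
Lower quotas: Gold 3, Silver 4, Amber 7, Blue 5, Violet 3, Green 8, Red 3 (sum 33, leaving 4 seats).
Remainders in descending order: Gold 0.8974, Red 0.8026, Blue 0.5884, Violet 0.5551, Silver 0.5083, Green 0.4626, Amber 0.1856.
The surplus seats go to Gold, Red, Blue, Violet.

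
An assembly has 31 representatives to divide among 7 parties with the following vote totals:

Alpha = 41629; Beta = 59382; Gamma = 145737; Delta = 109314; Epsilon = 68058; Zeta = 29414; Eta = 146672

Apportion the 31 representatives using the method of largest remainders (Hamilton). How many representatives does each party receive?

Alpha 2, Beta 3, Gamma 8, Delta 6, Epsilon 3, Zeta 1, Eta 8

The standard divisor is 600206/31 ≈ 19361.484.
Standard quotas: Alpha 2.1501, Beta 3.0670, Gamma 7.5272, Delta 5.6460, Epsilon 3.5151, Zeta 1.5192, Eta 7.5755.
Lower quotas: Alpha 2, Beta 3, Gamma 7, Delta 5, Epsilon 3, Zeta 1, Eta 7 (sum 28, leaving 3 seats).
Remainders in descending order: Delta 0.6460, Eta 0.5755, Gamma 0.5272, Zeta 0.5192, Epsilon 0.5151, Alpha 0.1501, Beta 0.0670.
The surplus seats go to Delta, Eta, Gamma.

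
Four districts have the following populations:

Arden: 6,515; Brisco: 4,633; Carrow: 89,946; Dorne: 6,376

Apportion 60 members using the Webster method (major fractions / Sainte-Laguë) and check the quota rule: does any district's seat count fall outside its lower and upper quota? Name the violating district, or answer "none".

Standard quotas: Arden 3.637, Brisco 2.587, Carrow 50.216, Dorne 3.560.
Webster allocation: Arden 4, Brisco 3, Carrow 49, Dorne 4.
Carrow has quota 50.216 (lower 50, upper 51) but receives 49 — outside the quota interval.

Carrow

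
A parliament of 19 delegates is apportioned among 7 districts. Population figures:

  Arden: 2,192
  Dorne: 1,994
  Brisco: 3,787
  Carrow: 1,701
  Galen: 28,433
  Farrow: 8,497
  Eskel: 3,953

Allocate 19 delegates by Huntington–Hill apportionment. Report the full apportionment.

With divisor 2753: modified quotas Arden 0.796, Dorne 0.724, Brisco 1.376, Carrow 0.618, Galen 10.328, Farrow 3.086, Eskel 1.436.
Geometric-mean thresholds: Arden (min 1), Dorne (min 1), Brisco √(1·2)=1.414, Carrow (min 1), Galen √(10·11)=10.488, Farrow √(3·4)=3.464, Eskel √(1·2)=1.414.
Each quota rounded against its threshold gives Arden 1, Dorne 1, Brisco 1, Carrow 1, Galen 10, Farrow 3, Eskel 2 (total 19).

Arden 1; Dorne 1; Brisco 1; Carrow 1; Galen 10; Farrow 3; Eskel 2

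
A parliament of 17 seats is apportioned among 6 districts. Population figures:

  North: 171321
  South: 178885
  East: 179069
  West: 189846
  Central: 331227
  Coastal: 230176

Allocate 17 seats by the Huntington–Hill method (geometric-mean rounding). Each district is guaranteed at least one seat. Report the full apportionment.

With divisor 73585: modified quotas North 2.328, South 2.431, East 2.433, West 2.580, Central 4.501, Coastal 3.128.
Geometric-mean thresholds: North √(2·3)=2.449, South √(2·3)=2.449, East √(2·3)=2.449, West √(2·3)=2.449, Central √(4·5)=4.472, Coastal √(3·4)=3.464.
Each quota rounded against its threshold gives North 2, South 2, East 2, West 3, Central 5, Coastal 3 (total 17).

North 2, South 2, East 2, West 3, Central 5, Coastal 3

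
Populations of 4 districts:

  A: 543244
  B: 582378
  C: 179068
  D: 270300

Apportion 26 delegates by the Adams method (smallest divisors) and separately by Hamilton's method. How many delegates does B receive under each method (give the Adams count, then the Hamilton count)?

9 and 10

Adams: A 9, B 9, C 3, D 5.
Hamilton: A 9, B 10, C 3, D 4.
B gets 9 under Adams and 10 under Hamilton.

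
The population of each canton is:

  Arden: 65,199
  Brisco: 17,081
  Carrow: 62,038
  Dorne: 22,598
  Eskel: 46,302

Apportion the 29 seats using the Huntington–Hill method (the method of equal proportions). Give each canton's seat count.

With divisor 7228: modified quotas Arden 9.020, Brisco 2.363, Carrow 8.583, Dorne 3.126, Eskel 6.406.
Geometric-mean thresholds: Arden √(9·10)=9.487, Brisco √(2·3)=2.449, Carrow √(8·9)=8.485, Dorne √(3·4)=3.464, Eskel √(6·7)=6.481.
Each quota rounded against its threshold gives Arden 9, Brisco 2, Carrow 9, Dorne 3, Eskel 6 (total 29).

Arden 9, Brisco 2, Carrow 9, Dorne 3, Eskel 6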